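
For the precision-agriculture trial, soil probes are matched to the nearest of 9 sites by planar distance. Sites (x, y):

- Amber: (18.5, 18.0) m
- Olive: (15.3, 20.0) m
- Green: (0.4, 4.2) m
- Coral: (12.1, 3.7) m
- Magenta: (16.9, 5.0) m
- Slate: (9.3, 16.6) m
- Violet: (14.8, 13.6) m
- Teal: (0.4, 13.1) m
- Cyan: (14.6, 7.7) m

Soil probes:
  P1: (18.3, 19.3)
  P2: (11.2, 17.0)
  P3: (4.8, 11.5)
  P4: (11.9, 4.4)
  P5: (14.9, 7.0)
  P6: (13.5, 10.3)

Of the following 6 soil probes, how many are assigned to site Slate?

P1 → Amber
P2 → Slate
P3 → Teal
P4 → Coral
P5 → Cyan
P6 → Cyan
1 of the 6 goes to Slate.

1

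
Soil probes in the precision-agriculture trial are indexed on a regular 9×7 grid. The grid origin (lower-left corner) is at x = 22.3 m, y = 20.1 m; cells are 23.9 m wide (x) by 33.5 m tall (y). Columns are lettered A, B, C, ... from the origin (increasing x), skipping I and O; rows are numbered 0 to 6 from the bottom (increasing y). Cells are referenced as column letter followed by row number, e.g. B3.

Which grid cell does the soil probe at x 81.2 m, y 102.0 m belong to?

Column index: ⌊(81.2 − 22.3) / 23.9⌋ = ⌊2.464⌋ = 2 → column C
Row offset from origin: ⌊(102.0 − 20.1) / 33.5⌋ = ⌊2.445⌋ = 2 → row 2

C2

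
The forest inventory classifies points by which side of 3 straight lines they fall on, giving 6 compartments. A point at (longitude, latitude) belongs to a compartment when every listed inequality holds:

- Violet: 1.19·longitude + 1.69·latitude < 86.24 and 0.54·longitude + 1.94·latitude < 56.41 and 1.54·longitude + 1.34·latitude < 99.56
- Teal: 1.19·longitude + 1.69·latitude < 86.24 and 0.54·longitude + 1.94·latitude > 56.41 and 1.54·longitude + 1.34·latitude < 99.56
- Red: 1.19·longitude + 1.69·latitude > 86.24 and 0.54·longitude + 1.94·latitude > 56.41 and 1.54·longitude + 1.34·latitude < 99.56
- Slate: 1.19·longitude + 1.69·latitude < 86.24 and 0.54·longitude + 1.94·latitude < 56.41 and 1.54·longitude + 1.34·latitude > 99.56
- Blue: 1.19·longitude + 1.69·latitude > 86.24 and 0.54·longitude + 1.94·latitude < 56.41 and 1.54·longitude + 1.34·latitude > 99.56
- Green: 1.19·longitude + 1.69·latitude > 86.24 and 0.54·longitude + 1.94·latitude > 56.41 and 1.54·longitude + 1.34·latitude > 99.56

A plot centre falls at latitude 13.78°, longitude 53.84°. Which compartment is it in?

1.19·53.84 + 1.69·13.78 = 87.358, which is > 86.24
0.54·53.84 + 1.94·13.78 = 55.807, which is < 56.41
1.54·53.84 + 1.34·13.78 = 101.379, which is > 99.56
This sign pattern matches Blue.

Blue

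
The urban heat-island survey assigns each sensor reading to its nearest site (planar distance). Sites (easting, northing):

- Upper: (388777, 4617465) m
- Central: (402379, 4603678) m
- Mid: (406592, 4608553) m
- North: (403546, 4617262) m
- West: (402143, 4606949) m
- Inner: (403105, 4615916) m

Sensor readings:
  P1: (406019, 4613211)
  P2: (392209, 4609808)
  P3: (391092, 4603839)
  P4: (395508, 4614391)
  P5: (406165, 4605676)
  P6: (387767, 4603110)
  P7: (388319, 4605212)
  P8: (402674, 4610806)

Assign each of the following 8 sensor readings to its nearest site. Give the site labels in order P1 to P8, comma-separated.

P1 → Inner (d²=15808421.00)
P2 → Upper (d²=70408273.00)
P3 → Central (d²=127422290.00)
P4 → Upper (d²=54755837.00)
P5 → Mid (d²=8459458.00)
P6 → Upper (d²=207086125.00)
P7 → Upper (d²=150345773.00)
P8 → West (d²=15158410.00)

Inner, Upper, Central, Upper, Mid, Upper, Upper, West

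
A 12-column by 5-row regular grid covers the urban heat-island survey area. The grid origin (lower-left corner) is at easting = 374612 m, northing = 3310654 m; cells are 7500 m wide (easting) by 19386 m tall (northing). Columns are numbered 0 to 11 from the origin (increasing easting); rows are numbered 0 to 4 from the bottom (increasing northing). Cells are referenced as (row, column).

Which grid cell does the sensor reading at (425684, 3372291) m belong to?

(3, 6)

Column index: ⌊(425684 − 374612) / 7500⌋ = ⌊6.810⌋ = 6
Row offset from origin: ⌊(3372291 − 3310654) / 19386⌋ = ⌊3.179⌋ = 3 → row 3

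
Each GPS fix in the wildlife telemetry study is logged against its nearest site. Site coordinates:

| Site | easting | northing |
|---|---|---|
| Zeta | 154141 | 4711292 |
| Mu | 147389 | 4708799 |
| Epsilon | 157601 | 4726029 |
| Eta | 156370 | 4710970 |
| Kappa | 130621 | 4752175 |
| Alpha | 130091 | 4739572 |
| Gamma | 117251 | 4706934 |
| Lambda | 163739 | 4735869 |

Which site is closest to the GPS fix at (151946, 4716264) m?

Squared distances to each site:
Zeta: 29538809.000; Mu: 76492474.000; Epsilon: 127334250.000; Eta: 47598212.000; Kappa: 1744355546.000; Alpha: 1020903889.000; Gamma: 1290791925.000; Lambda: 523430874.000.
Minimum at Zeta.

Zeta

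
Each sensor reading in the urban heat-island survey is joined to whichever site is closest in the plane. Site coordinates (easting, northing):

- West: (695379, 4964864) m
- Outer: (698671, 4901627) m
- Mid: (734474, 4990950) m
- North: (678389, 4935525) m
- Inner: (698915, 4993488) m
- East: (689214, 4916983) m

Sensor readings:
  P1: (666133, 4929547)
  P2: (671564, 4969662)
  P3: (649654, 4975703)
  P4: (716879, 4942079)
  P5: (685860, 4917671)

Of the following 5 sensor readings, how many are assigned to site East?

P1 → North
P2 → West
P3 → West
P4 → West
P5 → East
1 of the 5 goes to East.

1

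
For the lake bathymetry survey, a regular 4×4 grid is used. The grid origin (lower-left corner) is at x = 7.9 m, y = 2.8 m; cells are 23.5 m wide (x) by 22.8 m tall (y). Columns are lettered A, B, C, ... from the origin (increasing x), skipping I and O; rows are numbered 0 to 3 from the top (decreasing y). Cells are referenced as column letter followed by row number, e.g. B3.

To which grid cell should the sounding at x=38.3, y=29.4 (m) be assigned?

B2

Column index: ⌊(38.3 − 7.9) / 23.5⌋ = ⌊1.294⌋ = 1 → column B
Row offset from origin: ⌊(29.4 − 2.8) / 22.8⌋ = ⌊1.167⌋ = 1 → row 2 (counted from top)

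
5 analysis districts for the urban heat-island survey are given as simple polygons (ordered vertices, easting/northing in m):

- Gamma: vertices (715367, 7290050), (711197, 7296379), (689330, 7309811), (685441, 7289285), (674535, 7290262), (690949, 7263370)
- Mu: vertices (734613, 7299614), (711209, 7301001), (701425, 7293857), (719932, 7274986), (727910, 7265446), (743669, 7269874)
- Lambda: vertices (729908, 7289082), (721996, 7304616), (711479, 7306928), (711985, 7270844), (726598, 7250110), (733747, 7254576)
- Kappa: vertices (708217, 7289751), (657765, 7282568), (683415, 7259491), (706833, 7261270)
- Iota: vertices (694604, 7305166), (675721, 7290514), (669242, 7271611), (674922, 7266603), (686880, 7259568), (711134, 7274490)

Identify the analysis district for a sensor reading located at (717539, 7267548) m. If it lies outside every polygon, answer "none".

Cast a ray rightward from (717539, 7267548). For each polygon, the edges (by vertex number in listed order) whose endpoints lie on opposite sides of northing = 7267548, where each meets that height, and whether that is right or left of the point:
Gamma: 5–6 at easting≈688398.9 (left), 6–1 at easting≈694772.8 (left) → 0 crossings.
Mu: 4–5 at easting≈726152.2 (right), 5–6 at easting≈735390.9 (right) → 2 crossings.
Lambda: 4–5 at easting≈714308.0 (left), 6–1 at easting≈732303.8 (right) → 1 crossing.
Kappa: 2–3 at easting≈674459.7 (left), 4–1 at easting≈707138.1 (left) → 0 crossings.
Iota: 3–4 at easting≈673850.2 (left), 5–6 at easting≈699850.6 (left) → 0 crossings.
Only Lambda has an odd count, so the point is inside Lambda.

Lambda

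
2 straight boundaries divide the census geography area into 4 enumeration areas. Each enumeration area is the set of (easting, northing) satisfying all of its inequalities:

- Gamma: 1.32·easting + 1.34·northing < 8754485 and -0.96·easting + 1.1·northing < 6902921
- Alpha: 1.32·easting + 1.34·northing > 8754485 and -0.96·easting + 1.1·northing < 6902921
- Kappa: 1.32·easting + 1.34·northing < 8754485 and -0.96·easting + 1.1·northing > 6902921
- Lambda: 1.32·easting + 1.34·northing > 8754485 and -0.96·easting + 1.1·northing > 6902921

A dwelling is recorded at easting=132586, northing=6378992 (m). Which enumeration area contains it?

1.32·132586 + 1.34·6378992 = 8722862.800, which is < 8754485
-0.96·132586 + 1.1·6378992 = 6889608.640, which is < 6902921
This sign pattern matches Gamma.

Gamma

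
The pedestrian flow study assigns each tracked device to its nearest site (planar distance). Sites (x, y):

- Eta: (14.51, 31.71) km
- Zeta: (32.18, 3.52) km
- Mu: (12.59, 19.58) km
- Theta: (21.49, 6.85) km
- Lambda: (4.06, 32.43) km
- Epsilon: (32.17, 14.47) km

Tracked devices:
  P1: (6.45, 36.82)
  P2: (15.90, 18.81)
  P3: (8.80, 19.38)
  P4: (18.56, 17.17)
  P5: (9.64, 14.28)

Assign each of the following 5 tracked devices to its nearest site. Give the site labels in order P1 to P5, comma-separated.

Lambda, Mu, Mu, Mu, Mu

P1 → Lambda (d²=24.98)
P2 → Mu (d²=11.55)
P3 → Mu (d²=14.40)
P4 → Mu (d²=41.45)
P5 → Mu (d²=36.79)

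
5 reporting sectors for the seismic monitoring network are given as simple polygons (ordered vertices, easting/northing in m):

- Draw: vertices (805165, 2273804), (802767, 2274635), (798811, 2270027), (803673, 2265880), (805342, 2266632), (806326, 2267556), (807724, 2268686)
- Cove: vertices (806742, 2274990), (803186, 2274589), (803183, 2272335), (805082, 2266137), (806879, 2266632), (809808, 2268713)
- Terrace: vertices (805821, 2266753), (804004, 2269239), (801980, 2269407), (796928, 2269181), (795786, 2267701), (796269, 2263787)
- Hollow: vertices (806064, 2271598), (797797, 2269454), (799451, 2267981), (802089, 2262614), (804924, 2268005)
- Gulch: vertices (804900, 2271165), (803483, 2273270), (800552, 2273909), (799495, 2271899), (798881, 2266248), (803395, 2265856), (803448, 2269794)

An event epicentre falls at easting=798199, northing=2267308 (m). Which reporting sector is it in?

Terrace

Cast a ray rightward from (798199, 2267308). For each polygon, the edges (by vertex number in listed order) whose endpoints lie on opposite sides of northing = 2267308, where each meets that height, and whether that is right or left of the point:
Draw: 3–4 at easting≈801998.8 (right), 5–6 at easting≈806061.9 (right) → 2 crossings.
Cove: 3–4 at easting≈804723.2 (right), 5–6 at easting≈807830.5 (right) → 2 crossings.
Terrace: 1–2 at easting≈805415.4 (right), 5–6 at easting≈795834.5 (left) → 1 crossing.
Hollow: 3–4 at easting≈799781.8 (right), 4–5 at easting≈804557.5 (right) → 2 crossings.
Gulch: 4–5 at easting≈798996.2 (right), 6–7 at easting≈803414.5 (right) → 2 crossings.
Only Terrace has an odd count, so the point is inside Terrace.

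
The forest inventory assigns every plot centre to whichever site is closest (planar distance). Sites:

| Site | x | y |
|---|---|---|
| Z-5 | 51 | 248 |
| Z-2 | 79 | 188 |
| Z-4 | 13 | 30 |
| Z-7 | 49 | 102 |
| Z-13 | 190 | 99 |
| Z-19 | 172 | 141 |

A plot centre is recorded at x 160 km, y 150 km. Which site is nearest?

Z-19

Squared distances to each site:
Z-5: 21485.000; Z-2: 8005.000; Z-4: 36009.000; Z-7: 14625.000; Z-13: 3501.000; Z-19: 225.000.
Minimum at Z-19.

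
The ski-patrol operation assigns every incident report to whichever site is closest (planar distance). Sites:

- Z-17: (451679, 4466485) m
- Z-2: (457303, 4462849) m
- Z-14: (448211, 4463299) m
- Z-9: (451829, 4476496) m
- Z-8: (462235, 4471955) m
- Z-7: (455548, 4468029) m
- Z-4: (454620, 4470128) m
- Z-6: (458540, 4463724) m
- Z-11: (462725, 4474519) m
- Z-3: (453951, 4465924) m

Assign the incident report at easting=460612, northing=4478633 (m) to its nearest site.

Z-11

Squared distances to each site:
Z-17: 227372393.000; Z-2: 260084137.000; Z-14: 388916357.000; Z-9: 81707858.000; Z-8: 47229813.000; Z-7: 138088912.000; Z-4: 108239089.000; Z-6: 226571465.000; Z-11: 21389765.000; Z-3: 205887602.000.
Minimum at Z-11.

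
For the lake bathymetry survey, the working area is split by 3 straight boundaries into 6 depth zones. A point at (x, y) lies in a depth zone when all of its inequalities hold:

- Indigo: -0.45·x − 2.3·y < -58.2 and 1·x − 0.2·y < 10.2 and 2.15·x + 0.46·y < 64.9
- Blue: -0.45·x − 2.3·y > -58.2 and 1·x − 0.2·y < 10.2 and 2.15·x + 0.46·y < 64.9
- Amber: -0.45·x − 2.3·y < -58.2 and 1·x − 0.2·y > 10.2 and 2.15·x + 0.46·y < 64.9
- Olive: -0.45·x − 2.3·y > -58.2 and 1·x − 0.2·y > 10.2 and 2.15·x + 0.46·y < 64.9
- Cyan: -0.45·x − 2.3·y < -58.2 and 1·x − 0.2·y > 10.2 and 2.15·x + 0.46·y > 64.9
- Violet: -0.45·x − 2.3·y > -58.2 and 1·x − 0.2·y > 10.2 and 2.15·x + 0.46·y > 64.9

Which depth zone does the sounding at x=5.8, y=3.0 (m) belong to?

Blue

-0.45·5.8 − 2.3·3.0 = -9.510, which is > -58.2
1·5.8 − 0.2·3.0 = 5.200, which is < 10.2
2.15·5.8 + 0.46·3.0 = 13.850, which is < 64.9
This sign pattern matches Blue.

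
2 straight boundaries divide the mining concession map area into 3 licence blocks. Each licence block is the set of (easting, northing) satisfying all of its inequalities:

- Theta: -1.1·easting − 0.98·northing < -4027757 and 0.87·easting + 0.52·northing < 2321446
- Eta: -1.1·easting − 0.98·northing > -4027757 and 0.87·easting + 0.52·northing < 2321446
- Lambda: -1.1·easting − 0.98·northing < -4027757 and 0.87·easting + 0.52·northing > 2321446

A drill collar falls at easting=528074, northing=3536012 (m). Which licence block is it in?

-1.1·528074 − 0.98·3536012 = -4046173.160, which is < -4027757
0.87·528074 + 0.52·3536012 = 2298150.620, which is < 2321446
This sign pattern matches Theta.

Theta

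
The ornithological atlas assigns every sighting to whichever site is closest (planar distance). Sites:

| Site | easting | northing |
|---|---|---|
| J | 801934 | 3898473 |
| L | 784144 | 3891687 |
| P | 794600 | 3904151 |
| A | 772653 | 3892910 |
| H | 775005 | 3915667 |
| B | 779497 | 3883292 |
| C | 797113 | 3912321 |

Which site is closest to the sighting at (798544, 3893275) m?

J

Squared distances to each site:
J: 38511304.000; L: 209881744.000; P: 133842512.000; A: 670477106.000; H: 1055486185.000; B: 462448498.000; C: 364797877.000.
Minimum at J.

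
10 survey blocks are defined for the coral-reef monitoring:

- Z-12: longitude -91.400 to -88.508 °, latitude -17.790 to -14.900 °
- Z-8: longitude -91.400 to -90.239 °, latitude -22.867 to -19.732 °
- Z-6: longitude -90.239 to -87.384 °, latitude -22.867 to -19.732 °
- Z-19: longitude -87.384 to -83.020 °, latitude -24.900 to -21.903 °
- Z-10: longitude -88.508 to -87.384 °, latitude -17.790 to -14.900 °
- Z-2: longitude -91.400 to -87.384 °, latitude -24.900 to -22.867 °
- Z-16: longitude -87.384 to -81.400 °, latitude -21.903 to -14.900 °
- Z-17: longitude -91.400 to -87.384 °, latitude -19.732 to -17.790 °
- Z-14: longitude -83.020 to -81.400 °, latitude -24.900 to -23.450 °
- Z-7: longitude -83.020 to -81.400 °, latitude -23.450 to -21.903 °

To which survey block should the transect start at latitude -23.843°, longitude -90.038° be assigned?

Z-2

The point has longitude = -90.038 and latitude = -23.843.
Only Z-2 satisfies -91.400 ≤ longitude ≤ -87.384 and -24.900 ≤ latitude ≤ -22.867.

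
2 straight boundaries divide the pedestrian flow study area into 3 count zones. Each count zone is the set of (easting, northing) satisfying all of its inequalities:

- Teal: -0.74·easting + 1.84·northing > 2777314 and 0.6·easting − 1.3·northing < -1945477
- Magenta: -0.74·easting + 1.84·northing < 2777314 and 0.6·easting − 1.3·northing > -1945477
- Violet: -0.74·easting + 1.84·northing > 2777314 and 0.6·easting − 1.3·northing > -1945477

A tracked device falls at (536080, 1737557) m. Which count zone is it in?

-0.74·536080 + 1.84·1737557 = 2800405.680, which is > 2777314
0.6·536080 − 1.3·1737557 = -1937176.100, which is > -1945477
This sign pattern matches Violet.

Violet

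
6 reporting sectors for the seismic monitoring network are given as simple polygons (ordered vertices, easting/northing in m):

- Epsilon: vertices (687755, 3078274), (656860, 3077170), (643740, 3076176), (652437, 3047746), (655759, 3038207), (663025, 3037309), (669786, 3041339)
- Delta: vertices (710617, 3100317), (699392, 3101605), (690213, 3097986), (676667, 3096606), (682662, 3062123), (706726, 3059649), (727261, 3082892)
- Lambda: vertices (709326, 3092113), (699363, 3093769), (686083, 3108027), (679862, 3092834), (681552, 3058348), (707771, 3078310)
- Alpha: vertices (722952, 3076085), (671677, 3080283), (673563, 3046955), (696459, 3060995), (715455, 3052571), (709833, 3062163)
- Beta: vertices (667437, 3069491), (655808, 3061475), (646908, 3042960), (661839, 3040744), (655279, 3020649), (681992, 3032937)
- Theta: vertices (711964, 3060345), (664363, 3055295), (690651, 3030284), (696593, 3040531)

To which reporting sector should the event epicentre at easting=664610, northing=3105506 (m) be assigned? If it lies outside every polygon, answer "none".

none

Cast a ray rightward from (664610, 3105506). For each polygon, the edges (by vertex number in listed order) whose endpoints lie on opposite sides of northing = 3105506, where each meets that height, and whether that is right or left of the point:
Epsilon: no edge straddles that height → 0 crossings.
Delta: no edge straddles that height → 0 crossings.
Lambda: 2–3 at easting≈688431.1 (right), 3–4 at easting≈685050.7 (right) → 2 crossings.
Alpha: no edge straddles that height → 0 crossings.
Beta: no edge straddles that height → 0 crossings.
Theta: no edge straddles that height → 0 crossings.
All counts are even, so the point lies outside every listed polygon.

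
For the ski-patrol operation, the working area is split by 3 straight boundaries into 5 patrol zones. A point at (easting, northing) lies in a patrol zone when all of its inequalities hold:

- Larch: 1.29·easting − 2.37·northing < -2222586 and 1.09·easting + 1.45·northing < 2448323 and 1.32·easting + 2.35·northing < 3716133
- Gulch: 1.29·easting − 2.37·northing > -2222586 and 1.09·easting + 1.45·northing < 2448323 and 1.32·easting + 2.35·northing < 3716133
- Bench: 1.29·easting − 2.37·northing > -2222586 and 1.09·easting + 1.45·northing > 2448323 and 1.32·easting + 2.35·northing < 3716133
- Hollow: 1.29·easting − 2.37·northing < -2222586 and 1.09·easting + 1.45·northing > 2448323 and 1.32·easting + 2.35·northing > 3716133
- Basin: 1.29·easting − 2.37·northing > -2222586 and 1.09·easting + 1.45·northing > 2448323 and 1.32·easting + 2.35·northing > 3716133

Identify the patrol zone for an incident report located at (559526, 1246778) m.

1.29·559526 − 2.37·1246778 = -2233075.320, which is < -2222586
1.09·559526 + 1.45·1246778 = 2417711.440, which is < 2448323
1.32·559526 + 2.35·1246778 = 3668502.620, which is < 3716133
This sign pattern matches Larch.

Larch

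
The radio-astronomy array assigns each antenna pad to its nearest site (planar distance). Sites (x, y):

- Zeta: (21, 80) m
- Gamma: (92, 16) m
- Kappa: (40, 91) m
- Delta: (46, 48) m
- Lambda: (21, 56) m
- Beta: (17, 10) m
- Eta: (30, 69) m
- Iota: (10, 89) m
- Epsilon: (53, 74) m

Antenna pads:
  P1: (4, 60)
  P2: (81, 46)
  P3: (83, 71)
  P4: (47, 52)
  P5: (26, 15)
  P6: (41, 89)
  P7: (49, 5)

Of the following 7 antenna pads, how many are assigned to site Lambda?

P1 → Lambda
P2 → Gamma
P3 → Epsilon
P4 → Delta
P5 → Beta
P6 → Kappa
P7 → Beta
1 of the 7 goes to Lambda.

1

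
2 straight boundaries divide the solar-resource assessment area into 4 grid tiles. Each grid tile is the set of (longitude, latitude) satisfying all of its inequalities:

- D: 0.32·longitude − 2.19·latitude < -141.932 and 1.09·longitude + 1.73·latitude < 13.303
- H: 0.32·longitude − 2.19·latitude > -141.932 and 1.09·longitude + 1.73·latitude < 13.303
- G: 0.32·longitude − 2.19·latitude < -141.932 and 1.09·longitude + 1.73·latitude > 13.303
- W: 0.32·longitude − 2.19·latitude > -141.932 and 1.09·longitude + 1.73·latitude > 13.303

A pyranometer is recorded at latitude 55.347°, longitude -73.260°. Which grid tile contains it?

G

0.32·-73.260 − 2.19·55.347 = -144.653, which is < -141.932
1.09·-73.260 + 1.73·55.347 = 15.897, which is > 13.303
This sign pattern matches G.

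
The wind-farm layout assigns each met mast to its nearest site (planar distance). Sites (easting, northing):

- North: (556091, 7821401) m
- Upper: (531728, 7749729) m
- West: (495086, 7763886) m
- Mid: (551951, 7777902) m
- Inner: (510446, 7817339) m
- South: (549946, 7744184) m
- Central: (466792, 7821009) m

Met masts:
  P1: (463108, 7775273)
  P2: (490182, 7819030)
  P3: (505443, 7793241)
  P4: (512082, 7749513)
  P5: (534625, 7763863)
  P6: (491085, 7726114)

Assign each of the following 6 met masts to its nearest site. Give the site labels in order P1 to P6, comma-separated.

West, Inner, Inner, Upper, Upper, West

P1 → West (d²=1152256253.00)
P2 → Inner (d²=413489177.00)
P3 → Inner (d²=605743613.00)
P4 → Upper (d²=386011972.00)
P5 → Upper (d²=208162565.00)
P6 → West (d²=1442731985.00)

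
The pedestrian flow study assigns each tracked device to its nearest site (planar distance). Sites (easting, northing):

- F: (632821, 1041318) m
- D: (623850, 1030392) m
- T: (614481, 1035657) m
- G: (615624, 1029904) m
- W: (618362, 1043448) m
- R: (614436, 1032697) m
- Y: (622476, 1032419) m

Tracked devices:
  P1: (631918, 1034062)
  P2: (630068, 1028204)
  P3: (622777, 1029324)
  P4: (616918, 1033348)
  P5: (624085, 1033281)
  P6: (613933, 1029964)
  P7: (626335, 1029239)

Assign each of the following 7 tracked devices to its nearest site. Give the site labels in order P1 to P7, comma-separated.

P1 → F (d²=53464945.00)
P2 → D (d²=43450868.00)
P3 → D (d²=2291953.00)
P4 → R (d²=6584125.00)
P5 → Y (d²=3331925.00)
P6 → G (d²=2863081.00)
P7 → D (d²=7504634.00)

F, D, D, R, Y, G, D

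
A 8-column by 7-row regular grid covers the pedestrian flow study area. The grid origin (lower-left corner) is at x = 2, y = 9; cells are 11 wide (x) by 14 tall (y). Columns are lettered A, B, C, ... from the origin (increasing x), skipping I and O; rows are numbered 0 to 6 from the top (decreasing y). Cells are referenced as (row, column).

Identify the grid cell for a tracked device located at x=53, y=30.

(5, E)

Column index: ⌊(53 − 2) / 11⌋ = ⌊4.636⌋ = 4 → column E
Row offset from origin: ⌊(30 − 9) / 14⌋ = ⌊1.500⌋ = 1 → row 5 (counted from top)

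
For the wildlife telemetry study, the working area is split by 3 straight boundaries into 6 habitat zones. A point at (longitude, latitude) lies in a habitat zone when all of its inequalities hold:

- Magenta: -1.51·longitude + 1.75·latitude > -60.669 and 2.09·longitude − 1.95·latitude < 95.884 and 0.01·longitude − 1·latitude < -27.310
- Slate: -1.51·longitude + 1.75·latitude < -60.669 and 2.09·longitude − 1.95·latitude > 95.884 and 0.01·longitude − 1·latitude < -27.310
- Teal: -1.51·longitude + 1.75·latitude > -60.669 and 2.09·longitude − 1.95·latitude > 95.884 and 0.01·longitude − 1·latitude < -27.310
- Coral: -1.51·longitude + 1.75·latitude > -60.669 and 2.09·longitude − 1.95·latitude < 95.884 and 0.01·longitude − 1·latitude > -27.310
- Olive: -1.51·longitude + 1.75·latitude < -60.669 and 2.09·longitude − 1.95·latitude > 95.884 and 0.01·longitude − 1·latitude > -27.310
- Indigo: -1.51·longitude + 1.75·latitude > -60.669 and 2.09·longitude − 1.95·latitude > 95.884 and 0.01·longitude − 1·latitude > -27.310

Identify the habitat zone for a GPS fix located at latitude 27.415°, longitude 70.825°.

Coral

-1.51·70.825 + 1.75·27.415 = -58.970, which is > -60.669
2.09·70.825 − 1.95·27.415 = 94.565, which is < 95.884
0.01·70.825 − 1·27.415 = -26.707, which is > -27.310
This sign pattern matches Coral.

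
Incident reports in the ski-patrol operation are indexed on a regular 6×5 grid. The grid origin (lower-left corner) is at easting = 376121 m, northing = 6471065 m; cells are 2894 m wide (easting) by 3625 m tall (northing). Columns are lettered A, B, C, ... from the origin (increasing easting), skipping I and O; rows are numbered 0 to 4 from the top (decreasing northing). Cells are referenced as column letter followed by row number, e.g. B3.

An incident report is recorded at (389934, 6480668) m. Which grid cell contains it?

Column index: ⌊(389934 − 376121) / 2894⌋ = ⌊4.773⌋ = 4 → column E
Row offset from origin: ⌊(6480668 − 6471065) / 3625⌋ = ⌊2.649⌋ = 2 → row 2 (counted from top)

E2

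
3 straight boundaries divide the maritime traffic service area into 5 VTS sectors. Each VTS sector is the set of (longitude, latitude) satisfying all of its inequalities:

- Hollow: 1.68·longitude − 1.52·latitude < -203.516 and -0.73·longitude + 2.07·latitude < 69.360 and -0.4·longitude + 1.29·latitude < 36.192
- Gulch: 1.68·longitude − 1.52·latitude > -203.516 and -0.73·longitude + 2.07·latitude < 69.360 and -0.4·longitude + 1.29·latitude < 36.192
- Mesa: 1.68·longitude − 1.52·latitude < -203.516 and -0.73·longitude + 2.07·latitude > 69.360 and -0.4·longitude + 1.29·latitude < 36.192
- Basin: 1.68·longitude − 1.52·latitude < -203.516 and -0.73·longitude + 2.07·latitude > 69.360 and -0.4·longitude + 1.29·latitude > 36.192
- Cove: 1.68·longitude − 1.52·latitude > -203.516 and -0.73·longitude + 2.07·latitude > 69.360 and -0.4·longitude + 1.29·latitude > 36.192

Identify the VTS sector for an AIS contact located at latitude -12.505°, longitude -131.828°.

1.68·-131.828 − 1.52·-12.505 = -202.463, which is > -203.516
-0.73·-131.828 + 2.07·-12.505 = 70.349, which is > 69.360
-0.4·-131.828 + 1.29·-12.505 = 36.600, which is > 36.192
This sign pattern matches Cove.

Cove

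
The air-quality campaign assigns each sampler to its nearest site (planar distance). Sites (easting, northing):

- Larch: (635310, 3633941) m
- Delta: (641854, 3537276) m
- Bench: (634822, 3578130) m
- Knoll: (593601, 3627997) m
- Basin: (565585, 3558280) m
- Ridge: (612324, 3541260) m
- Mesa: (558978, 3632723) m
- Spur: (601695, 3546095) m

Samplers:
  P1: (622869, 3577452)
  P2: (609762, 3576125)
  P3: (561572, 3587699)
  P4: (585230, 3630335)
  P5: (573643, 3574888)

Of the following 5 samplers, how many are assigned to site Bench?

2

P1 → Bench
P2 → Bench
P3 → Basin
P4 → Knoll
P5 → Basin
2 of the 5 go to Bench.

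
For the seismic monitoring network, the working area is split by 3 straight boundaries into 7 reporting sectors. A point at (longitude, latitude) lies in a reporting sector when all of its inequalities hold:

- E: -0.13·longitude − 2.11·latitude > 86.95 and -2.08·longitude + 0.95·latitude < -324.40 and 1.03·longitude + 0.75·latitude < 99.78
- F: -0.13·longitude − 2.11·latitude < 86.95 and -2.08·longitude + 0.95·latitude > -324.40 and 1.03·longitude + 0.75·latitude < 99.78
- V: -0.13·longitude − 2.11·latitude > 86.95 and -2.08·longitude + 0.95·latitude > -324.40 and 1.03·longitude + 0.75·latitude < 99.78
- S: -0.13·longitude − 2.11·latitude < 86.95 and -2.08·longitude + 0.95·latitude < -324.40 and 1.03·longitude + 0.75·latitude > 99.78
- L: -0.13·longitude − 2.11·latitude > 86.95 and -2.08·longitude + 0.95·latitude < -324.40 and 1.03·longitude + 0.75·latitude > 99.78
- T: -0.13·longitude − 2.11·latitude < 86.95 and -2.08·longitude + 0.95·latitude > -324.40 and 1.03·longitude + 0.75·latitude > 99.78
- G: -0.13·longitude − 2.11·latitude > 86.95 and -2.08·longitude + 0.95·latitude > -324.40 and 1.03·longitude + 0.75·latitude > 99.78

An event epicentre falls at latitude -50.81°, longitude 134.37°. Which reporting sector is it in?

-0.13·134.37 − 2.11·-50.81 = 89.741, which is > 86.95
-2.08·134.37 + 0.95·-50.81 = -327.759, which is < -324.40
1.03·134.37 + 0.75·-50.81 = 100.294, which is > 99.78
This sign pattern matches L.

L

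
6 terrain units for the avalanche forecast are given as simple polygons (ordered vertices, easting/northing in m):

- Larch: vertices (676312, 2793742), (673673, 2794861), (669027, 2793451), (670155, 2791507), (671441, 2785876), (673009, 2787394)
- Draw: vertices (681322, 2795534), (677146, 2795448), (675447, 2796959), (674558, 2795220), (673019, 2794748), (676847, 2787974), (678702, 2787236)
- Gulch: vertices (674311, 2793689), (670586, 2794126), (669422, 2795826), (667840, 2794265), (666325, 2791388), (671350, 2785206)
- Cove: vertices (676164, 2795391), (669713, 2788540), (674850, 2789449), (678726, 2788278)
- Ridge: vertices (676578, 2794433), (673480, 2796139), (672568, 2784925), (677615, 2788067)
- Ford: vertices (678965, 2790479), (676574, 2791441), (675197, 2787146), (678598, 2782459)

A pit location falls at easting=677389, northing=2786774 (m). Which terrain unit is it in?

Cast a ray rightward from (677389, 2786774). For each polygon, the edges (by vertex number in listed order) whose endpoints lie on opposite sides of northing = 2786774, where each meets that height, and whether that is right or left of the point:
Larch: 4–5 at easting≈671235.9 (left), 5–6 at easting≈672368.6 (left) → 0 crossings.
Draw: no edge straddles that height → 0 crossings.
Gulch: 5–6 at easting≈670075.5 (left), 6–1 at easting≈671897.3 (left) → 0 crossings.
Cove: no edge straddles that height → 0 crossings.
Ridge: 2–3 at easting≈672718.4 (left), 3–4 at easting≈675538.1 (left) → 0 crossings.
Ford: 3–4 at easting≈675466.9 (left), 4–1 at easting≈678795.5 (right) → 1 crossing.
Only Ford has an odd count, so the point is inside Ford.

Ford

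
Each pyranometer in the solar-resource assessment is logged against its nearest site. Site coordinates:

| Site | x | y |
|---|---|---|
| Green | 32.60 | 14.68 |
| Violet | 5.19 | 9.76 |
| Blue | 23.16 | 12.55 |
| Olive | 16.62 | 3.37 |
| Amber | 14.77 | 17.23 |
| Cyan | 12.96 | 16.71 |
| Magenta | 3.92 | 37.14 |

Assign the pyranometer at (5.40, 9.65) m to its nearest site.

Squared distances to each site:
Green: 765.141; Violet: 0.056; Blue: 323.828; Olive: 165.327; Amber: 145.253; Cyan: 106.997; Magenta: 757.891.
Minimum at Violet.

Violet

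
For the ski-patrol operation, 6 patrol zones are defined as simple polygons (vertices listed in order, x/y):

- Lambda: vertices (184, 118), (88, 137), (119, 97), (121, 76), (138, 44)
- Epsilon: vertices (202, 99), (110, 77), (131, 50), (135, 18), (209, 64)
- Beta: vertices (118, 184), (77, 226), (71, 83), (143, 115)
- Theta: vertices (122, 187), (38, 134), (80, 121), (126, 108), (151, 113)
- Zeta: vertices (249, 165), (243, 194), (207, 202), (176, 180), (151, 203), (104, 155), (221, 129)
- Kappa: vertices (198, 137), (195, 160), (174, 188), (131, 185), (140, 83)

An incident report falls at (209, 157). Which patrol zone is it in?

Zeta

Cast a ray rightward from (209, 157). For each polygon, the edges (by vertex number in listed order) whose endpoints lie on opposite sides of y = 157, where each meets that height, and whether that is right or left of the point:
Lambda: no edge straddles that height → 0 crossings.
Epsilon: no edge straddles that height → 0 crossings.
Beta: 2–3 at x≈74.1 (left), 4–1 at x≈127.8 (left) → 0 crossings.
Theta: 1–2 at x≈74.5 (left), 5–1 at x≈133.8 (left) → 0 crossings.
Zeta: 5–6 at x≈106.0 (left), 7–1 at x≈242.8 (right) → 1 crossing.
Kappa: 1–2 at x≈195.4 (left), 4–5 at x≈133.5 (left) → 0 crossings.
Only Zeta has an odd count, so the point is inside Zeta.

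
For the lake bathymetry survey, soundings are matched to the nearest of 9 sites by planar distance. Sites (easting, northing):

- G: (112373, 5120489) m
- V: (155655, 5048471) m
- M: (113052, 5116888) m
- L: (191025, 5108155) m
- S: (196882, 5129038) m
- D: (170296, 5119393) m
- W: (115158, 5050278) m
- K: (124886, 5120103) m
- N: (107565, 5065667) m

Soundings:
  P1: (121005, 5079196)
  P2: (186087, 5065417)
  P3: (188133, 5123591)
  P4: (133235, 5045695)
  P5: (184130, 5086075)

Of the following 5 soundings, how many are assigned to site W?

P1 → N
P2 → V
P3 → S
P4 → W
P5 → L
1 of the 5 goes to W.

1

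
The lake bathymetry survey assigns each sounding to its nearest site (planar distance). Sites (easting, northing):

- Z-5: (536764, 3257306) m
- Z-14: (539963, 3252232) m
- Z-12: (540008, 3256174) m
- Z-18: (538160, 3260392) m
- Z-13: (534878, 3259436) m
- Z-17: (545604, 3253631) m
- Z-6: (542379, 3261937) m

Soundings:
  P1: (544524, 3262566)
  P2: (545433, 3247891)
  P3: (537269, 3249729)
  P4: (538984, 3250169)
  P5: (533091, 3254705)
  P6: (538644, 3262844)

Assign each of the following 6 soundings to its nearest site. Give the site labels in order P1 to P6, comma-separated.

P1 → Z-6 (d²=4996666.00)
P2 → Z-17 (d²=32976841.00)
P3 → Z-14 (d²=13522645.00)
P4 → Z-14 (d²=5214410.00)
P5 → Z-5 (d²=20256130.00)
P6 → Z-18 (d²=6246560.00)

Z-6, Z-17, Z-14, Z-14, Z-5, Z-18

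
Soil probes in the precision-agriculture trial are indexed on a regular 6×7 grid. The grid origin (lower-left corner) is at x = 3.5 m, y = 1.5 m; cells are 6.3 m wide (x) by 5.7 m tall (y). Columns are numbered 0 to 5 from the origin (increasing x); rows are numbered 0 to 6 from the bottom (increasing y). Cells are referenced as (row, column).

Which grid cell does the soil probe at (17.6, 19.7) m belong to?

(3, 2)

Column index: ⌊(17.6 − 3.5) / 6.3⌋ = ⌊2.238⌋ = 2
Row offset from origin: ⌊(19.7 − 1.5) / 5.7⌋ = ⌊3.193⌋ = 3 → row 3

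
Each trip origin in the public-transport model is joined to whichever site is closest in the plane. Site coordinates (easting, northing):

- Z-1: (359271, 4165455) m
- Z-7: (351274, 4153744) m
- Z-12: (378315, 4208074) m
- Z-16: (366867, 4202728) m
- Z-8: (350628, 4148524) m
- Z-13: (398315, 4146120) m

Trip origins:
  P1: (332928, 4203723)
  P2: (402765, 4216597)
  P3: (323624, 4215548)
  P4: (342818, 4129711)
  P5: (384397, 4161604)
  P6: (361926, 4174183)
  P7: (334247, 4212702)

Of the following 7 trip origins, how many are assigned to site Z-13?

1

P1 → Z-16
P2 → Z-12
P3 → Z-16
P4 → Z-8
P5 → Z-13
P6 → Z-1
P7 → Z-16
1 of the 7 goes to Z-13.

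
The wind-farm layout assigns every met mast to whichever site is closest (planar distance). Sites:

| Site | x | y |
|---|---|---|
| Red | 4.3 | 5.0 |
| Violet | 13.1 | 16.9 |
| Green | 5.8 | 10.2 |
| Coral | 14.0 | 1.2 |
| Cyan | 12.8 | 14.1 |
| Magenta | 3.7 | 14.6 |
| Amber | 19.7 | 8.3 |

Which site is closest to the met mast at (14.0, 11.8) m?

Squared distances to each site:
Red: 140.330; Violet: 26.820; Green: 69.800; Coral: 112.360; Cyan: 6.730; Magenta: 113.930; Amber: 44.740.
Minimum at Cyan.

Cyan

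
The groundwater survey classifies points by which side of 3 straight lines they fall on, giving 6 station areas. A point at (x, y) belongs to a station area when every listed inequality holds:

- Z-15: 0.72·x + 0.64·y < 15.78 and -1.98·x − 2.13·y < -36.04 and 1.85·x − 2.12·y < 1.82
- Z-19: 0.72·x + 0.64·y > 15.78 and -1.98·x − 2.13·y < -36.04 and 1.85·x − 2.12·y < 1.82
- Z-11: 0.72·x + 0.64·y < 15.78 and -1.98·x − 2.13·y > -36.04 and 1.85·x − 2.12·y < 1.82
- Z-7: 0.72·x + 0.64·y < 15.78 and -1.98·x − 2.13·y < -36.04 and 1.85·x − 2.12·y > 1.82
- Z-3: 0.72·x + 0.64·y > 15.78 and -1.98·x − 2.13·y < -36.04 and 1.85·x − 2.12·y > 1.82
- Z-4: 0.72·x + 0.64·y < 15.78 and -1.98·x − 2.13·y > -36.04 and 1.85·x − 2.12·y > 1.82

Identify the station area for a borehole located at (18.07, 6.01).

0.72·18.07 + 0.64·6.01 = 16.857, which is > 15.78
-1.98·18.07 − 2.13·6.01 = -48.580, which is < -36.04
1.85·18.07 − 2.12·6.01 = 20.688, which is > 1.82
This sign pattern matches Z-3.

Z-3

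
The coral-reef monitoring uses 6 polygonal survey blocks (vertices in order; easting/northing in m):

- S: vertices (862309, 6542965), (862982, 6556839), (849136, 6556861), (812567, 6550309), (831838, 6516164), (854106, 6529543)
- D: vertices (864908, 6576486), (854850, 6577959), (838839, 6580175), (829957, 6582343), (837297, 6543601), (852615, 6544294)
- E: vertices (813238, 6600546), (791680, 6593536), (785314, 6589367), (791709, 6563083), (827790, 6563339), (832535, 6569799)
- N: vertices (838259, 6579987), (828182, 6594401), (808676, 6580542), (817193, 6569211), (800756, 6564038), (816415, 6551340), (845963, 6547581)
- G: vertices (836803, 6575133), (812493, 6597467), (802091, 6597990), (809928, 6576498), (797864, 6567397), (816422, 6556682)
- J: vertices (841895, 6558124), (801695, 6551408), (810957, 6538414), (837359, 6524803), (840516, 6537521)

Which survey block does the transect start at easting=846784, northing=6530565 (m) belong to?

S

Cast a ray rightward from (846784, 6530565). For each polygon, the edges (by vertex number in listed order) whose endpoints lie on opposite sides of northing = 6530565, where each meets that height, and whether that is right or left of the point:
S: 4–5 at easting≈823710.3 (left), 6–1 at easting≈854730.6 (right) → 1 crossing.
D: no edge straddles that height → 0 crossings.
E: no edge straddles that height → 0 crossings.
N: no edge straddles that height → 0 crossings.
G: no edge straddles that height → 0 crossings.
J: 3–4 at easting≈826182.1 (left), 4–5 at easting≈838789.3 (left) → 0 crossings.
Only S has an odd count, so the point is inside S.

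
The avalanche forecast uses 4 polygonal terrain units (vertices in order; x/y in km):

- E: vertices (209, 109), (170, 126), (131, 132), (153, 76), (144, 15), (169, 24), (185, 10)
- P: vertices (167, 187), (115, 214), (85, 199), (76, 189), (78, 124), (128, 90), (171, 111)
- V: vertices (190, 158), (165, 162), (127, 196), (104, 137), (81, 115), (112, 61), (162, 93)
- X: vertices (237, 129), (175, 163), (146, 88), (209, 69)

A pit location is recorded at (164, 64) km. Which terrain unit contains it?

Cast a ray rightward from (164, 64). For each polygon, the edges (by vertex number in listed order) whose endpoints lie on opposite sides of y = 64, where each meets that height, and whether that is right or left of the point:
E: 4–5 at x≈151.2 (left), 7–1 at x≈198.1 (right) → 1 crossing.
P: no edge straddles that height → 0 crossings.
V: 5–6 at x≈110.3 (left), 6–7 at x≈116.7 (left) → 0 crossings.
X: no edge straddles that height → 0 crossings.
Only E has an odd count, so the point is inside E.

E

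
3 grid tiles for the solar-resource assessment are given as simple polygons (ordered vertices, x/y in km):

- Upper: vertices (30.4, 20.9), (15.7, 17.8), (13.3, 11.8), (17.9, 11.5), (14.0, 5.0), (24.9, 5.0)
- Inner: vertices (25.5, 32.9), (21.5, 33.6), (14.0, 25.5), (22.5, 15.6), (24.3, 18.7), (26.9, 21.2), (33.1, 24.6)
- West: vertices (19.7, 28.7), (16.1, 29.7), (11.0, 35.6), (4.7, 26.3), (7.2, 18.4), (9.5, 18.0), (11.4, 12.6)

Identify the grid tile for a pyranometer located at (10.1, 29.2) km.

West

Cast a ray rightward from (10.1, 29.2). For each polygon, the edges (by vertex number in listed order) whose endpoints lie on opposite sides of y = 29.2, where each meets that height, and whether that is right or left of the point:
Upper: no edge straddles that height → 0 crossings.
Inner: 2–3 at x≈17.43 (right), 7–1 at x≈28.89 (right) → 2 crossings.
West: 1–2 at x≈17.90 (right), 3–4 at x≈6.66 (left) → 1 crossing.
Only West has an odd count, so the point is inside West.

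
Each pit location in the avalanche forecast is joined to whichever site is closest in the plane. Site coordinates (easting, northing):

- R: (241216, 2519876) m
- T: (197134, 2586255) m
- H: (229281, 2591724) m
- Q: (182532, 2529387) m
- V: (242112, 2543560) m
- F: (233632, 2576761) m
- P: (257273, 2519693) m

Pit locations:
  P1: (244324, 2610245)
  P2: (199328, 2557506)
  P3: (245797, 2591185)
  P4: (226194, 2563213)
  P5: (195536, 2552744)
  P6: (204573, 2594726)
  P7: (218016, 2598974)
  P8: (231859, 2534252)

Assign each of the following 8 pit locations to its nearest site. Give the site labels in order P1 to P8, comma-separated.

P1 → H (d²=569319290.00)
P2 → T (d²=831318637.00)
P3 → H (d²=273068777.00)
P4 → F (d²=238872148.00)
P5 → Q (d²=714653465.00)
P6 → T (d²=127096562.00)
P7 → H (d²=179462725.00)
P8 → V (d²=191762873.00)

H, T, H, F, Q, T, H, V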